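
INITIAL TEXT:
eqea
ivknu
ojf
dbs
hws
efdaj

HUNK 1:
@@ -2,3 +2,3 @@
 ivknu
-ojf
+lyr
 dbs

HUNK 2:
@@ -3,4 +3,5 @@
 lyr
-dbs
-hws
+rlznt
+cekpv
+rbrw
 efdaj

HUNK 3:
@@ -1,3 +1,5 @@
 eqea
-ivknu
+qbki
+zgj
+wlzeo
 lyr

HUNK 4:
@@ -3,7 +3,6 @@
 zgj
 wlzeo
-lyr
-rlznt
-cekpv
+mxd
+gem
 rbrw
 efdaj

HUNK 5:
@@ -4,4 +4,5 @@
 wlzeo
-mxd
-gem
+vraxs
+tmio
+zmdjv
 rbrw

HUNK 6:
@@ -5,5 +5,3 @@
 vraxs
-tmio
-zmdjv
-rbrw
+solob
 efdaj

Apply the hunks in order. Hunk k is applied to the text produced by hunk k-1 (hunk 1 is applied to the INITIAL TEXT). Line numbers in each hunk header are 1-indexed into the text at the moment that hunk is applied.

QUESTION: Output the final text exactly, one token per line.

Hunk 1: at line 2 remove [ojf] add [lyr] -> 6 lines: eqea ivknu lyr dbs hws efdaj
Hunk 2: at line 3 remove [dbs,hws] add [rlznt,cekpv,rbrw] -> 7 lines: eqea ivknu lyr rlznt cekpv rbrw efdaj
Hunk 3: at line 1 remove [ivknu] add [qbki,zgj,wlzeo] -> 9 lines: eqea qbki zgj wlzeo lyr rlznt cekpv rbrw efdaj
Hunk 4: at line 3 remove [lyr,rlznt,cekpv] add [mxd,gem] -> 8 lines: eqea qbki zgj wlzeo mxd gem rbrw efdaj
Hunk 5: at line 4 remove [mxd,gem] add [vraxs,tmio,zmdjv] -> 9 lines: eqea qbki zgj wlzeo vraxs tmio zmdjv rbrw efdaj
Hunk 6: at line 5 remove [tmio,zmdjv,rbrw] add [solob] -> 7 lines: eqea qbki zgj wlzeo vraxs solob efdaj

Answer: eqea
qbki
zgj
wlzeo
vraxs
solob
efdaj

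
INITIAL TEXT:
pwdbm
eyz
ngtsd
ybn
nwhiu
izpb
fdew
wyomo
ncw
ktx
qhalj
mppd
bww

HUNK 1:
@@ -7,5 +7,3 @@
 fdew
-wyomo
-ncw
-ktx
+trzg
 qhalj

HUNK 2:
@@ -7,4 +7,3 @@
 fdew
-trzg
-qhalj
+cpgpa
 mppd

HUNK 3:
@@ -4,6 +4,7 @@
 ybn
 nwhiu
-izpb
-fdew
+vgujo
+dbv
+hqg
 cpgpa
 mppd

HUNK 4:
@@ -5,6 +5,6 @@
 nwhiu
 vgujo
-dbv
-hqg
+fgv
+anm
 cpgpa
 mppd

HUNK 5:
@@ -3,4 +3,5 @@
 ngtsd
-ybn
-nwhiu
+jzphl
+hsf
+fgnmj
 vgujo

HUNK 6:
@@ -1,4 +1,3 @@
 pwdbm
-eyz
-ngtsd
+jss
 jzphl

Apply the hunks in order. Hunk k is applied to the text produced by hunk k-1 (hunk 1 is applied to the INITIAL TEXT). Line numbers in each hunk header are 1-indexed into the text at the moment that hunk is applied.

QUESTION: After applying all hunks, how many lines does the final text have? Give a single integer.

Answer: 11

Derivation:
Hunk 1: at line 7 remove [wyomo,ncw,ktx] add [trzg] -> 11 lines: pwdbm eyz ngtsd ybn nwhiu izpb fdew trzg qhalj mppd bww
Hunk 2: at line 7 remove [trzg,qhalj] add [cpgpa] -> 10 lines: pwdbm eyz ngtsd ybn nwhiu izpb fdew cpgpa mppd bww
Hunk 3: at line 4 remove [izpb,fdew] add [vgujo,dbv,hqg] -> 11 lines: pwdbm eyz ngtsd ybn nwhiu vgujo dbv hqg cpgpa mppd bww
Hunk 4: at line 5 remove [dbv,hqg] add [fgv,anm] -> 11 lines: pwdbm eyz ngtsd ybn nwhiu vgujo fgv anm cpgpa mppd bww
Hunk 5: at line 3 remove [ybn,nwhiu] add [jzphl,hsf,fgnmj] -> 12 lines: pwdbm eyz ngtsd jzphl hsf fgnmj vgujo fgv anm cpgpa mppd bww
Hunk 6: at line 1 remove [eyz,ngtsd] add [jss] -> 11 lines: pwdbm jss jzphl hsf fgnmj vgujo fgv anm cpgpa mppd bww
Final line count: 11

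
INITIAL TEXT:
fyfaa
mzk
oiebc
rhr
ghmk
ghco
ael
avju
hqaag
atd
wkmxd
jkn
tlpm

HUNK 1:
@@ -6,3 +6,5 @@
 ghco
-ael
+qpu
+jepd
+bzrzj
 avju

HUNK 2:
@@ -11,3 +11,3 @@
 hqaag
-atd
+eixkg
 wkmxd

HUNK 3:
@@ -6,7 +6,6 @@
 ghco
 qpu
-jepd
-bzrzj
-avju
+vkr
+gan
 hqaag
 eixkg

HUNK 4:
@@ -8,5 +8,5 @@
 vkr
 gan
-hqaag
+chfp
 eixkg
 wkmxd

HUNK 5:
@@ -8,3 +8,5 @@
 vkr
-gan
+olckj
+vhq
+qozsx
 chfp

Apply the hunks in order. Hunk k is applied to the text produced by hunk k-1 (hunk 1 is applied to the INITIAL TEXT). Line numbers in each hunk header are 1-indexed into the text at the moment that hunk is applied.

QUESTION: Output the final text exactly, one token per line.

Hunk 1: at line 6 remove [ael] add [qpu,jepd,bzrzj] -> 15 lines: fyfaa mzk oiebc rhr ghmk ghco qpu jepd bzrzj avju hqaag atd wkmxd jkn tlpm
Hunk 2: at line 11 remove [atd] add [eixkg] -> 15 lines: fyfaa mzk oiebc rhr ghmk ghco qpu jepd bzrzj avju hqaag eixkg wkmxd jkn tlpm
Hunk 3: at line 6 remove [jepd,bzrzj,avju] add [vkr,gan] -> 14 lines: fyfaa mzk oiebc rhr ghmk ghco qpu vkr gan hqaag eixkg wkmxd jkn tlpm
Hunk 4: at line 8 remove [hqaag] add [chfp] -> 14 lines: fyfaa mzk oiebc rhr ghmk ghco qpu vkr gan chfp eixkg wkmxd jkn tlpm
Hunk 5: at line 8 remove [gan] add [olckj,vhq,qozsx] -> 16 lines: fyfaa mzk oiebc rhr ghmk ghco qpu vkr olckj vhq qozsx chfp eixkg wkmxd jkn tlpm

Answer: fyfaa
mzk
oiebc
rhr
ghmk
ghco
qpu
vkr
olckj
vhq
qozsx
chfp
eixkg
wkmxd
jkn
tlpm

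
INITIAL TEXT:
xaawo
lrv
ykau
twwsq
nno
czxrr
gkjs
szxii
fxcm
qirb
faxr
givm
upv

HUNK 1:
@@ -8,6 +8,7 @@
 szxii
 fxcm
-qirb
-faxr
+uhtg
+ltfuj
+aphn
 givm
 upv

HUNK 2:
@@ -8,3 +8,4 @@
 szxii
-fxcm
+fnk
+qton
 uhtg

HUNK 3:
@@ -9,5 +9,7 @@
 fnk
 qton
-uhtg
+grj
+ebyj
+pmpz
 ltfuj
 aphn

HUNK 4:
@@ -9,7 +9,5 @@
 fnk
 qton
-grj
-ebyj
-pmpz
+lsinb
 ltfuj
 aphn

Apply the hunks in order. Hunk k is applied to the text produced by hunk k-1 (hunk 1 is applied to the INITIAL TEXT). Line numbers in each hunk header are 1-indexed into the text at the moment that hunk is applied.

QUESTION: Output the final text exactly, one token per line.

Answer: xaawo
lrv
ykau
twwsq
nno
czxrr
gkjs
szxii
fnk
qton
lsinb
ltfuj
aphn
givm
upv

Derivation:
Hunk 1: at line 8 remove [qirb,faxr] add [uhtg,ltfuj,aphn] -> 14 lines: xaawo lrv ykau twwsq nno czxrr gkjs szxii fxcm uhtg ltfuj aphn givm upv
Hunk 2: at line 8 remove [fxcm] add [fnk,qton] -> 15 lines: xaawo lrv ykau twwsq nno czxrr gkjs szxii fnk qton uhtg ltfuj aphn givm upv
Hunk 3: at line 9 remove [uhtg] add [grj,ebyj,pmpz] -> 17 lines: xaawo lrv ykau twwsq nno czxrr gkjs szxii fnk qton grj ebyj pmpz ltfuj aphn givm upv
Hunk 4: at line 9 remove [grj,ebyj,pmpz] add [lsinb] -> 15 lines: xaawo lrv ykau twwsq nno czxrr gkjs szxii fnk qton lsinb ltfuj aphn givm upv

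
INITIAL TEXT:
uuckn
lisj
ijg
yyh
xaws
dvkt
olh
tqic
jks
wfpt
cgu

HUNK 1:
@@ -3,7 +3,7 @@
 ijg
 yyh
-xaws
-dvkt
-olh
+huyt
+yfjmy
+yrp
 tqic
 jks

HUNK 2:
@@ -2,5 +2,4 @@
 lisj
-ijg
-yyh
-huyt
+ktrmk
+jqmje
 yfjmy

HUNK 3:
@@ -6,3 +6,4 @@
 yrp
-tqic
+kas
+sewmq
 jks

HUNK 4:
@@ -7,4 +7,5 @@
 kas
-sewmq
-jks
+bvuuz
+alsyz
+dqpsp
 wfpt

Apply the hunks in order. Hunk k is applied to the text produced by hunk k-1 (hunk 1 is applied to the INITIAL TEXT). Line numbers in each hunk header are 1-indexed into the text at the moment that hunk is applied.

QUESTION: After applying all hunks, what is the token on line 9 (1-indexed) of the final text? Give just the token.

Hunk 1: at line 3 remove [xaws,dvkt,olh] add [huyt,yfjmy,yrp] -> 11 lines: uuckn lisj ijg yyh huyt yfjmy yrp tqic jks wfpt cgu
Hunk 2: at line 2 remove [ijg,yyh,huyt] add [ktrmk,jqmje] -> 10 lines: uuckn lisj ktrmk jqmje yfjmy yrp tqic jks wfpt cgu
Hunk 3: at line 6 remove [tqic] add [kas,sewmq] -> 11 lines: uuckn lisj ktrmk jqmje yfjmy yrp kas sewmq jks wfpt cgu
Hunk 4: at line 7 remove [sewmq,jks] add [bvuuz,alsyz,dqpsp] -> 12 lines: uuckn lisj ktrmk jqmje yfjmy yrp kas bvuuz alsyz dqpsp wfpt cgu
Final line 9: alsyz

Answer: alsyz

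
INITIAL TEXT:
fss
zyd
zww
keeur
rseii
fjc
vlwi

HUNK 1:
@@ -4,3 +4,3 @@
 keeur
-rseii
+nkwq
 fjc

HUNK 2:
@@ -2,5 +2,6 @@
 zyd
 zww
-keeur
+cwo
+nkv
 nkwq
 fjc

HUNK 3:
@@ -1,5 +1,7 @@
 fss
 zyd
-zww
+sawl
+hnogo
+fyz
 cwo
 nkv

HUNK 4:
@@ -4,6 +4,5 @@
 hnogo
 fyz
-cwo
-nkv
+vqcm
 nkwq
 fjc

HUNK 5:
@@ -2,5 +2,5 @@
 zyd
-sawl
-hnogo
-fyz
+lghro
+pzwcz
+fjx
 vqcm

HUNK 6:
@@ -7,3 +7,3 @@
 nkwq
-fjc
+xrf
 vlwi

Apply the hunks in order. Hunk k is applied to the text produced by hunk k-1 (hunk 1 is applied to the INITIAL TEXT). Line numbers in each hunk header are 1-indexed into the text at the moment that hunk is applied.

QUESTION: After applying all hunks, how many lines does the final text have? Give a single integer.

Answer: 9

Derivation:
Hunk 1: at line 4 remove [rseii] add [nkwq] -> 7 lines: fss zyd zww keeur nkwq fjc vlwi
Hunk 2: at line 2 remove [keeur] add [cwo,nkv] -> 8 lines: fss zyd zww cwo nkv nkwq fjc vlwi
Hunk 3: at line 1 remove [zww] add [sawl,hnogo,fyz] -> 10 lines: fss zyd sawl hnogo fyz cwo nkv nkwq fjc vlwi
Hunk 4: at line 4 remove [cwo,nkv] add [vqcm] -> 9 lines: fss zyd sawl hnogo fyz vqcm nkwq fjc vlwi
Hunk 5: at line 2 remove [sawl,hnogo,fyz] add [lghro,pzwcz,fjx] -> 9 lines: fss zyd lghro pzwcz fjx vqcm nkwq fjc vlwi
Hunk 6: at line 7 remove [fjc] add [xrf] -> 9 lines: fss zyd lghro pzwcz fjx vqcm nkwq xrf vlwi
Final line count: 9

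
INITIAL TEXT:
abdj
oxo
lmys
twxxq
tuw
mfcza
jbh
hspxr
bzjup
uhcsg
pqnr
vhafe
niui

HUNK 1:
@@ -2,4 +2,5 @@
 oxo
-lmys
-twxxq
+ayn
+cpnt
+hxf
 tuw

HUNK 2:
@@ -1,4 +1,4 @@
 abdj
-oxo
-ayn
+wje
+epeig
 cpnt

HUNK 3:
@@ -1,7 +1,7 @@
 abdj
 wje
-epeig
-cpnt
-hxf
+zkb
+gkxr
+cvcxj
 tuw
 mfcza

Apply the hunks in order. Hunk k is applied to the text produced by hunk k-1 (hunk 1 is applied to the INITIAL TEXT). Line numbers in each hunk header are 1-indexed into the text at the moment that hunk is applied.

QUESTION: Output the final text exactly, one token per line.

Hunk 1: at line 2 remove [lmys,twxxq] add [ayn,cpnt,hxf] -> 14 lines: abdj oxo ayn cpnt hxf tuw mfcza jbh hspxr bzjup uhcsg pqnr vhafe niui
Hunk 2: at line 1 remove [oxo,ayn] add [wje,epeig] -> 14 lines: abdj wje epeig cpnt hxf tuw mfcza jbh hspxr bzjup uhcsg pqnr vhafe niui
Hunk 3: at line 1 remove [epeig,cpnt,hxf] add [zkb,gkxr,cvcxj] -> 14 lines: abdj wje zkb gkxr cvcxj tuw mfcza jbh hspxr bzjup uhcsg pqnr vhafe niui

Answer: abdj
wje
zkb
gkxr
cvcxj
tuw
mfcza
jbh
hspxr
bzjup
uhcsg
pqnr
vhafe
niui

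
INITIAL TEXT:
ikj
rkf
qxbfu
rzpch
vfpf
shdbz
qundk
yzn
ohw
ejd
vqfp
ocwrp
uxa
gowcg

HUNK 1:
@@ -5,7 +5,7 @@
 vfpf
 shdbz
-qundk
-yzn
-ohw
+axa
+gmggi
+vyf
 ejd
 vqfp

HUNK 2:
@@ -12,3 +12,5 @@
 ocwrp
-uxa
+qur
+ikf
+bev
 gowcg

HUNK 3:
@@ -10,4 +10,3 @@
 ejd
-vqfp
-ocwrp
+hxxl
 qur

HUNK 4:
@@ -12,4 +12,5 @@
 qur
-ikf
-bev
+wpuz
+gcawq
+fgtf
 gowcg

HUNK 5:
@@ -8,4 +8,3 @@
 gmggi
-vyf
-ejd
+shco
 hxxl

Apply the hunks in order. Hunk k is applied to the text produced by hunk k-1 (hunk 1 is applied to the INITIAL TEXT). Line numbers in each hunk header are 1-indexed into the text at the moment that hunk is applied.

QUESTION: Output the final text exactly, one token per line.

Answer: ikj
rkf
qxbfu
rzpch
vfpf
shdbz
axa
gmggi
shco
hxxl
qur
wpuz
gcawq
fgtf
gowcg

Derivation:
Hunk 1: at line 5 remove [qundk,yzn,ohw] add [axa,gmggi,vyf] -> 14 lines: ikj rkf qxbfu rzpch vfpf shdbz axa gmggi vyf ejd vqfp ocwrp uxa gowcg
Hunk 2: at line 12 remove [uxa] add [qur,ikf,bev] -> 16 lines: ikj rkf qxbfu rzpch vfpf shdbz axa gmggi vyf ejd vqfp ocwrp qur ikf bev gowcg
Hunk 3: at line 10 remove [vqfp,ocwrp] add [hxxl] -> 15 lines: ikj rkf qxbfu rzpch vfpf shdbz axa gmggi vyf ejd hxxl qur ikf bev gowcg
Hunk 4: at line 12 remove [ikf,bev] add [wpuz,gcawq,fgtf] -> 16 lines: ikj rkf qxbfu rzpch vfpf shdbz axa gmggi vyf ejd hxxl qur wpuz gcawq fgtf gowcg
Hunk 5: at line 8 remove [vyf,ejd] add [shco] -> 15 lines: ikj rkf qxbfu rzpch vfpf shdbz axa gmggi shco hxxl qur wpuz gcawq fgtf gowcg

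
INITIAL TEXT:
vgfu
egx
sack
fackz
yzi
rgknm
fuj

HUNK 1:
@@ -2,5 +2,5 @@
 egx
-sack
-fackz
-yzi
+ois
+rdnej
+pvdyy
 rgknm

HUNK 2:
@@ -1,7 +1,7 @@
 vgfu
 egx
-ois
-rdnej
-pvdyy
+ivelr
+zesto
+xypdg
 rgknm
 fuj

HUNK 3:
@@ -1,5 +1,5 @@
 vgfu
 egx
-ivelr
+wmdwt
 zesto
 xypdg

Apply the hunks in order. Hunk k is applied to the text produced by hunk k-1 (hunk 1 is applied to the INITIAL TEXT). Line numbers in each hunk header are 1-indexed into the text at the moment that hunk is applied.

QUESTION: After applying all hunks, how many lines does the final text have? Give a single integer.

Hunk 1: at line 2 remove [sack,fackz,yzi] add [ois,rdnej,pvdyy] -> 7 lines: vgfu egx ois rdnej pvdyy rgknm fuj
Hunk 2: at line 1 remove [ois,rdnej,pvdyy] add [ivelr,zesto,xypdg] -> 7 lines: vgfu egx ivelr zesto xypdg rgknm fuj
Hunk 3: at line 1 remove [ivelr] add [wmdwt] -> 7 lines: vgfu egx wmdwt zesto xypdg rgknm fuj
Final line count: 7

Answer: 7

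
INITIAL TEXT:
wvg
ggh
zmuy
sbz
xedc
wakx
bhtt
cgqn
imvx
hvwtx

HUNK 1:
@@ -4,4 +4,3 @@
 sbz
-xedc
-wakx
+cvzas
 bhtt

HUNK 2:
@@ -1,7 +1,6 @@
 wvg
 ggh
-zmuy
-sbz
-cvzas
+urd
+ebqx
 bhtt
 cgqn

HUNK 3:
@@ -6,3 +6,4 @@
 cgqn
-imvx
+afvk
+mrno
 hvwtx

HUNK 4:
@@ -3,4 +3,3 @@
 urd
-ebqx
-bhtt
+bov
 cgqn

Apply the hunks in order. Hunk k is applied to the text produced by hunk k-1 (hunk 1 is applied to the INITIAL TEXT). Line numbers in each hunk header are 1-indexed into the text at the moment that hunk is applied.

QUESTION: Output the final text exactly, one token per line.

Answer: wvg
ggh
urd
bov
cgqn
afvk
mrno
hvwtx

Derivation:
Hunk 1: at line 4 remove [xedc,wakx] add [cvzas] -> 9 lines: wvg ggh zmuy sbz cvzas bhtt cgqn imvx hvwtx
Hunk 2: at line 1 remove [zmuy,sbz,cvzas] add [urd,ebqx] -> 8 lines: wvg ggh urd ebqx bhtt cgqn imvx hvwtx
Hunk 3: at line 6 remove [imvx] add [afvk,mrno] -> 9 lines: wvg ggh urd ebqx bhtt cgqn afvk mrno hvwtx
Hunk 4: at line 3 remove [ebqx,bhtt] add [bov] -> 8 lines: wvg ggh urd bov cgqn afvk mrno hvwtx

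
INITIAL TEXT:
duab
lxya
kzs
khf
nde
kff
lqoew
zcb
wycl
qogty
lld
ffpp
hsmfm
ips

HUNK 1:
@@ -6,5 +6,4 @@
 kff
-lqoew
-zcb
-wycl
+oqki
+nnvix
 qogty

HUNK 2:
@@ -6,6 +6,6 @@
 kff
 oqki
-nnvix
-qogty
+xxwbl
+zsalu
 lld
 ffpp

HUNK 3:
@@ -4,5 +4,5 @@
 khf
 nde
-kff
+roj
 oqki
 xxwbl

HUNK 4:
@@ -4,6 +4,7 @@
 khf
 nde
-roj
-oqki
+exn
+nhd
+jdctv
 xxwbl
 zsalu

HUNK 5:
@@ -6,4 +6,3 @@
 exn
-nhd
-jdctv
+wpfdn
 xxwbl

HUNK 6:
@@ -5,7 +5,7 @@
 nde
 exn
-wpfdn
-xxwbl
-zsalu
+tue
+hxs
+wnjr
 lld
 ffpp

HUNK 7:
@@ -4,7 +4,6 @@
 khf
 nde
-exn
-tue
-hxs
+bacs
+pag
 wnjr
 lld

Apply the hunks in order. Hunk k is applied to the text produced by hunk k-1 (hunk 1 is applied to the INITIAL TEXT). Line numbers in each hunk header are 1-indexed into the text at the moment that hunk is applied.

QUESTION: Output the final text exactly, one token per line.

Hunk 1: at line 6 remove [lqoew,zcb,wycl] add [oqki,nnvix] -> 13 lines: duab lxya kzs khf nde kff oqki nnvix qogty lld ffpp hsmfm ips
Hunk 2: at line 6 remove [nnvix,qogty] add [xxwbl,zsalu] -> 13 lines: duab lxya kzs khf nde kff oqki xxwbl zsalu lld ffpp hsmfm ips
Hunk 3: at line 4 remove [kff] add [roj] -> 13 lines: duab lxya kzs khf nde roj oqki xxwbl zsalu lld ffpp hsmfm ips
Hunk 4: at line 4 remove [roj,oqki] add [exn,nhd,jdctv] -> 14 lines: duab lxya kzs khf nde exn nhd jdctv xxwbl zsalu lld ffpp hsmfm ips
Hunk 5: at line 6 remove [nhd,jdctv] add [wpfdn] -> 13 lines: duab lxya kzs khf nde exn wpfdn xxwbl zsalu lld ffpp hsmfm ips
Hunk 6: at line 5 remove [wpfdn,xxwbl,zsalu] add [tue,hxs,wnjr] -> 13 lines: duab lxya kzs khf nde exn tue hxs wnjr lld ffpp hsmfm ips
Hunk 7: at line 4 remove [exn,tue,hxs] add [bacs,pag] -> 12 lines: duab lxya kzs khf nde bacs pag wnjr lld ffpp hsmfm ips

Answer: duab
lxya
kzs
khf
nde
bacs
pag
wnjr
lld
ffpp
hsmfm
ips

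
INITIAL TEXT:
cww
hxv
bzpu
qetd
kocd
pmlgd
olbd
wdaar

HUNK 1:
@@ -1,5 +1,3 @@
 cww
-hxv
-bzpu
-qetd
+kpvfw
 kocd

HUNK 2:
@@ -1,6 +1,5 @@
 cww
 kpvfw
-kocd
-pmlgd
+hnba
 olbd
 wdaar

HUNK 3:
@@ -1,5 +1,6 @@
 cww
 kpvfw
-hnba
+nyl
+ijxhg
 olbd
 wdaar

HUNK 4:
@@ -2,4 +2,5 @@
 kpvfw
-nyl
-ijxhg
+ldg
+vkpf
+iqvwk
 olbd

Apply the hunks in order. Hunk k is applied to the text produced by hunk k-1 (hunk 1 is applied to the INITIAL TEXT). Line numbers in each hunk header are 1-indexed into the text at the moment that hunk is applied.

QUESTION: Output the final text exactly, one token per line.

Answer: cww
kpvfw
ldg
vkpf
iqvwk
olbd
wdaar

Derivation:
Hunk 1: at line 1 remove [hxv,bzpu,qetd] add [kpvfw] -> 6 lines: cww kpvfw kocd pmlgd olbd wdaar
Hunk 2: at line 1 remove [kocd,pmlgd] add [hnba] -> 5 lines: cww kpvfw hnba olbd wdaar
Hunk 3: at line 1 remove [hnba] add [nyl,ijxhg] -> 6 lines: cww kpvfw nyl ijxhg olbd wdaar
Hunk 4: at line 2 remove [nyl,ijxhg] add [ldg,vkpf,iqvwk] -> 7 lines: cww kpvfw ldg vkpf iqvwk olbd wdaar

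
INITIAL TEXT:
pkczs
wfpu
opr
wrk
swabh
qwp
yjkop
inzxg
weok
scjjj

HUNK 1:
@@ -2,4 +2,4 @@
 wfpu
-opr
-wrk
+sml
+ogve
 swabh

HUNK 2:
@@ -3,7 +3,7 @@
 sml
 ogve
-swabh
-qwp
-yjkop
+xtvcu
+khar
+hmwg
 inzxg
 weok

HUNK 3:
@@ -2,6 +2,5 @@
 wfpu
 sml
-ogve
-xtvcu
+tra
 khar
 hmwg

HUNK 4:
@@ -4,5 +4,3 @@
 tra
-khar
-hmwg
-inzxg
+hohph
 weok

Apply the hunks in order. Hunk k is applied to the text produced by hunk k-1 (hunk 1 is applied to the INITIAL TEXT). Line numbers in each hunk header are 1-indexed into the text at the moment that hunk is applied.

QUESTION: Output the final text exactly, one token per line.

Hunk 1: at line 2 remove [opr,wrk] add [sml,ogve] -> 10 lines: pkczs wfpu sml ogve swabh qwp yjkop inzxg weok scjjj
Hunk 2: at line 3 remove [swabh,qwp,yjkop] add [xtvcu,khar,hmwg] -> 10 lines: pkczs wfpu sml ogve xtvcu khar hmwg inzxg weok scjjj
Hunk 3: at line 2 remove [ogve,xtvcu] add [tra] -> 9 lines: pkczs wfpu sml tra khar hmwg inzxg weok scjjj
Hunk 4: at line 4 remove [khar,hmwg,inzxg] add [hohph] -> 7 lines: pkczs wfpu sml tra hohph weok scjjj

Answer: pkczs
wfpu
sml
tra
hohph
weok
scjjj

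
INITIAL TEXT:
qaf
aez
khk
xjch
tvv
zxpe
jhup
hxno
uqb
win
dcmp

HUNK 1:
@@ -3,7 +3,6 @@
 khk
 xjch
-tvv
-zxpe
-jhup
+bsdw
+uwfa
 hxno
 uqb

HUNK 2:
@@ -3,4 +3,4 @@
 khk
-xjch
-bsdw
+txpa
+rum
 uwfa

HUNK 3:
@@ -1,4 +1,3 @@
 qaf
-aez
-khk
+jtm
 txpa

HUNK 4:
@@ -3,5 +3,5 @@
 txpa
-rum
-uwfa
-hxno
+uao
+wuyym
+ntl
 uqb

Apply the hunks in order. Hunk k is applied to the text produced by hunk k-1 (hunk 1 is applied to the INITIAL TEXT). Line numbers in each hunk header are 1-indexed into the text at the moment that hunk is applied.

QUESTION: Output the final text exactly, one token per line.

Answer: qaf
jtm
txpa
uao
wuyym
ntl
uqb
win
dcmp

Derivation:
Hunk 1: at line 3 remove [tvv,zxpe,jhup] add [bsdw,uwfa] -> 10 lines: qaf aez khk xjch bsdw uwfa hxno uqb win dcmp
Hunk 2: at line 3 remove [xjch,bsdw] add [txpa,rum] -> 10 lines: qaf aez khk txpa rum uwfa hxno uqb win dcmp
Hunk 3: at line 1 remove [aez,khk] add [jtm] -> 9 lines: qaf jtm txpa rum uwfa hxno uqb win dcmp
Hunk 4: at line 3 remove [rum,uwfa,hxno] add [uao,wuyym,ntl] -> 9 lines: qaf jtm txpa uao wuyym ntl uqb win dcmp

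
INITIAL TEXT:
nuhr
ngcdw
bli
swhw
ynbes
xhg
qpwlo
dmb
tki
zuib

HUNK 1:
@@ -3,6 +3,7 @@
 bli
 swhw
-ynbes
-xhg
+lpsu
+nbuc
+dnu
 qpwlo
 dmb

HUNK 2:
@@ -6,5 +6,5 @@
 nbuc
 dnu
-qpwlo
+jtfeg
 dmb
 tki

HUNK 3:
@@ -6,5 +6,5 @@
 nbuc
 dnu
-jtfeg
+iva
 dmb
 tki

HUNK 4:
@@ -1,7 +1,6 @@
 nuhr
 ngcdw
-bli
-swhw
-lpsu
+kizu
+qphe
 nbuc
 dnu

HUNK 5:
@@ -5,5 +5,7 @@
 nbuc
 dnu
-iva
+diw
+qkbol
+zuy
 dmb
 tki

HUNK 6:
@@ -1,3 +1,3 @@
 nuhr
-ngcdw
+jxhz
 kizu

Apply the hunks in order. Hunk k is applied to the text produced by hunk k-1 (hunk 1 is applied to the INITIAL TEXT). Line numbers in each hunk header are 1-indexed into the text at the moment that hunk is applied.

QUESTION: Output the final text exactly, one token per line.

Hunk 1: at line 3 remove [ynbes,xhg] add [lpsu,nbuc,dnu] -> 11 lines: nuhr ngcdw bli swhw lpsu nbuc dnu qpwlo dmb tki zuib
Hunk 2: at line 6 remove [qpwlo] add [jtfeg] -> 11 lines: nuhr ngcdw bli swhw lpsu nbuc dnu jtfeg dmb tki zuib
Hunk 3: at line 6 remove [jtfeg] add [iva] -> 11 lines: nuhr ngcdw bli swhw lpsu nbuc dnu iva dmb tki zuib
Hunk 4: at line 1 remove [bli,swhw,lpsu] add [kizu,qphe] -> 10 lines: nuhr ngcdw kizu qphe nbuc dnu iva dmb tki zuib
Hunk 5: at line 5 remove [iva] add [diw,qkbol,zuy] -> 12 lines: nuhr ngcdw kizu qphe nbuc dnu diw qkbol zuy dmb tki zuib
Hunk 6: at line 1 remove [ngcdw] add [jxhz] -> 12 lines: nuhr jxhz kizu qphe nbuc dnu diw qkbol zuy dmb tki zuib

Answer: nuhr
jxhz
kizu
qphe
nbuc
dnu
diw
qkbol
zuy
dmb
tki
zuib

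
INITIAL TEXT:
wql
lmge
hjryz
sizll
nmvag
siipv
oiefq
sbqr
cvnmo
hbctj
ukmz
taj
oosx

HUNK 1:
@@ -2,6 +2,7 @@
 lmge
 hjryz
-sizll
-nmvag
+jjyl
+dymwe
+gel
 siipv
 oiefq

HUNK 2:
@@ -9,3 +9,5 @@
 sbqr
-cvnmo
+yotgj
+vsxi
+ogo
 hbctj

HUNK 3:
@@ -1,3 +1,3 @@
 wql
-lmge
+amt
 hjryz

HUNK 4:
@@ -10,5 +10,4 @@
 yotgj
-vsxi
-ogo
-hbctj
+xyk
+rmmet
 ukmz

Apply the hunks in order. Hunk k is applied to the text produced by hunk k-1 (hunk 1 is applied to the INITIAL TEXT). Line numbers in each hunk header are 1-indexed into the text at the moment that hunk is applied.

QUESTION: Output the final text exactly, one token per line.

Answer: wql
amt
hjryz
jjyl
dymwe
gel
siipv
oiefq
sbqr
yotgj
xyk
rmmet
ukmz
taj
oosx

Derivation:
Hunk 1: at line 2 remove [sizll,nmvag] add [jjyl,dymwe,gel] -> 14 lines: wql lmge hjryz jjyl dymwe gel siipv oiefq sbqr cvnmo hbctj ukmz taj oosx
Hunk 2: at line 9 remove [cvnmo] add [yotgj,vsxi,ogo] -> 16 lines: wql lmge hjryz jjyl dymwe gel siipv oiefq sbqr yotgj vsxi ogo hbctj ukmz taj oosx
Hunk 3: at line 1 remove [lmge] add [amt] -> 16 lines: wql amt hjryz jjyl dymwe gel siipv oiefq sbqr yotgj vsxi ogo hbctj ukmz taj oosx
Hunk 4: at line 10 remove [vsxi,ogo,hbctj] add [xyk,rmmet] -> 15 lines: wql amt hjryz jjyl dymwe gel siipv oiefq sbqr yotgj xyk rmmet ukmz taj oosx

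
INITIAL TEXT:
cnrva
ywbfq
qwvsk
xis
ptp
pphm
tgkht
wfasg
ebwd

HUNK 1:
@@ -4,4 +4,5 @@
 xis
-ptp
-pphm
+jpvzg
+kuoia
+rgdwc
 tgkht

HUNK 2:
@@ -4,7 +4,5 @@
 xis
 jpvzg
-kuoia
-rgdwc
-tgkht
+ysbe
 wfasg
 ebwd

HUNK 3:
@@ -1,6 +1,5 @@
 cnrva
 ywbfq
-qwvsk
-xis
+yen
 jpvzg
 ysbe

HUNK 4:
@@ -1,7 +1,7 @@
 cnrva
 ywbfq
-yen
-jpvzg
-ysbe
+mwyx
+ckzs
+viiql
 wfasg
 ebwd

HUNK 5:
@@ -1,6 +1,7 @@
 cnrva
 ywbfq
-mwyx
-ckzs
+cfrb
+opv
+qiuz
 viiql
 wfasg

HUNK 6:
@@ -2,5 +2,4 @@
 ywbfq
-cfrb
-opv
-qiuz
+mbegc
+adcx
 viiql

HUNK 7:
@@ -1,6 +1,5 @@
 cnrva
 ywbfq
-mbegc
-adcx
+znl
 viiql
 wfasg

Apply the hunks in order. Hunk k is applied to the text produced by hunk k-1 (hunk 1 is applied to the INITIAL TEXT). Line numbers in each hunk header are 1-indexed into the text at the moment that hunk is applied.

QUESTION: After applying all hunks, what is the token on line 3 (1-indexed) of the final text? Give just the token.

Answer: znl

Derivation:
Hunk 1: at line 4 remove [ptp,pphm] add [jpvzg,kuoia,rgdwc] -> 10 lines: cnrva ywbfq qwvsk xis jpvzg kuoia rgdwc tgkht wfasg ebwd
Hunk 2: at line 4 remove [kuoia,rgdwc,tgkht] add [ysbe] -> 8 lines: cnrva ywbfq qwvsk xis jpvzg ysbe wfasg ebwd
Hunk 3: at line 1 remove [qwvsk,xis] add [yen] -> 7 lines: cnrva ywbfq yen jpvzg ysbe wfasg ebwd
Hunk 4: at line 1 remove [yen,jpvzg,ysbe] add [mwyx,ckzs,viiql] -> 7 lines: cnrva ywbfq mwyx ckzs viiql wfasg ebwd
Hunk 5: at line 1 remove [mwyx,ckzs] add [cfrb,opv,qiuz] -> 8 lines: cnrva ywbfq cfrb opv qiuz viiql wfasg ebwd
Hunk 6: at line 2 remove [cfrb,opv,qiuz] add [mbegc,adcx] -> 7 lines: cnrva ywbfq mbegc adcx viiql wfasg ebwd
Hunk 7: at line 1 remove [mbegc,adcx] add [znl] -> 6 lines: cnrva ywbfq znl viiql wfasg ebwd
Final line 3: znl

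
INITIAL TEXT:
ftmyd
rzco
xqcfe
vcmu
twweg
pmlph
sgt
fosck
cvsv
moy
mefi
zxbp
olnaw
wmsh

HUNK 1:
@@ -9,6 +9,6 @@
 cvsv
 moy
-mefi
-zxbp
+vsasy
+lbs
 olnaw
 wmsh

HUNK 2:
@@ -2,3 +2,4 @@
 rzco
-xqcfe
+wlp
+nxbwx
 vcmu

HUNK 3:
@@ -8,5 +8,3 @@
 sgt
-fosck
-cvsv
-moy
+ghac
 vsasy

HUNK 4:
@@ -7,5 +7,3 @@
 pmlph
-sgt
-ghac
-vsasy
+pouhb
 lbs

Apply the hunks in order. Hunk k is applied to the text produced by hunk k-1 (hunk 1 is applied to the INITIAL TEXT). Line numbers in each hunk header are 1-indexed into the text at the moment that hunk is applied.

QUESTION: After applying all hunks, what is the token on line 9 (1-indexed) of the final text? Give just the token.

Answer: lbs

Derivation:
Hunk 1: at line 9 remove [mefi,zxbp] add [vsasy,lbs] -> 14 lines: ftmyd rzco xqcfe vcmu twweg pmlph sgt fosck cvsv moy vsasy lbs olnaw wmsh
Hunk 2: at line 2 remove [xqcfe] add [wlp,nxbwx] -> 15 lines: ftmyd rzco wlp nxbwx vcmu twweg pmlph sgt fosck cvsv moy vsasy lbs olnaw wmsh
Hunk 3: at line 8 remove [fosck,cvsv,moy] add [ghac] -> 13 lines: ftmyd rzco wlp nxbwx vcmu twweg pmlph sgt ghac vsasy lbs olnaw wmsh
Hunk 4: at line 7 remove [sgt,ghac,vsasy] add [pouhb] -> 11 lines: ftmyd rzco wlp nxbwx vcmu twweg pmlph pouhb lbs olnaw wmsh
Final line 9: lbs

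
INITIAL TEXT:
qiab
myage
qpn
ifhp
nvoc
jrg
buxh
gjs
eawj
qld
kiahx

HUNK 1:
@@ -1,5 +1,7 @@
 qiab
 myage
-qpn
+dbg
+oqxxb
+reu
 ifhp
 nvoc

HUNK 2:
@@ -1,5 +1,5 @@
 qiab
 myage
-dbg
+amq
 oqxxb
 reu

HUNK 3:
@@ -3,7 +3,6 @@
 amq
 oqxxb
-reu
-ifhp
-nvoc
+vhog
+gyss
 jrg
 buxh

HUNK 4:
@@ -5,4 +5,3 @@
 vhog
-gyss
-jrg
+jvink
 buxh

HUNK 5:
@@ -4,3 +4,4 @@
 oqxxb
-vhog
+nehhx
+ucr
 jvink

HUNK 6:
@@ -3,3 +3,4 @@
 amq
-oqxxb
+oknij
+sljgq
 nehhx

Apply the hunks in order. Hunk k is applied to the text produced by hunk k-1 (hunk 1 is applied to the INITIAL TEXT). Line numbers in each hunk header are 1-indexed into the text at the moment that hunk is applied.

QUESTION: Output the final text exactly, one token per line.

Hunk 1: at line 1 remove [qpn] add [dbg,oqxxb,reu] -> 13 lines: qiab myage dbg oqxxb reu ifhp nvoc jrg buxh gjs eawj qld kiahx
Hunk 2: at line 1 remove [dbg] add [amq] -> 13 lines: qiab myage amq oqxxb reu ifhp nvoc jrg buxh gjs eawj qld kiahx
Hunk 3: at line 3 remove [reu,ifhp,nvoc] add [vhog,gyss] -> 12 lines: qiab myage amq oqxxb vhog gyss jrg buxh gjs eawj qld kiahx
Hunk 4: at line 5 remove [gyss,jrg] add [jvink] -> 11 lines: qiab myage amq oqxxb vhog jvink buxh gjs eawj qld kiahx
Hunk 5: at line 4 remove [vhog] add [nehhx,ucr] -> 12 lines: qiab myage amq oqxxb nehhx ucr jvink buxh gjs eawj qld kiahx
Hunk 6: at line 3 remove [oqxxb] add [oknij,sljgq] -> 13 lines: qiab myage amq oknij sljgq nehhx ucr jvink buxh gjs eawj qld kiahx

Answer: qiab
myage
amq
oknij
sljgq
nehhx
ucr
jvink
buxh
gjs
eawj
qld
kiahx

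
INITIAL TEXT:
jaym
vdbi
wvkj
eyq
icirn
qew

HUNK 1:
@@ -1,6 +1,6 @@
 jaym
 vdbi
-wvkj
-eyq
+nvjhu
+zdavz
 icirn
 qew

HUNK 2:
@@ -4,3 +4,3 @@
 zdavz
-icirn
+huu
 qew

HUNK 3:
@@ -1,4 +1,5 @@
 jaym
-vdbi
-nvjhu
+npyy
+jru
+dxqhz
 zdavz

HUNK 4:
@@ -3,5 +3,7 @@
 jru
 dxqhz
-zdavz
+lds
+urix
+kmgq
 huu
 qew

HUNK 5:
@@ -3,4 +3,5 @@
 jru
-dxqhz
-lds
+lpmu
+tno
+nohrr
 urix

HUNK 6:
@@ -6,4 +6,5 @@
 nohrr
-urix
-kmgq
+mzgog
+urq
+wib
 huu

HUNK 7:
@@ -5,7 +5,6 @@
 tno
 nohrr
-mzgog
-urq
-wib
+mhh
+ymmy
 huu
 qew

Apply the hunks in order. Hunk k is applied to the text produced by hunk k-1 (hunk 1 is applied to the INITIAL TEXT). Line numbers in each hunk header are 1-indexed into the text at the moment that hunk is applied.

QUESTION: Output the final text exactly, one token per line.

Answer: jaym
npyy
jru
lpmu
tno
nohrr
mhh
ymmy
huu
qew

Derivation:
Hunk 1: at line 1 remove [wvkj,eyq] add [nvjhu,zdavz] -> 6 lines: jaym vdbi nvjhu zdavz icirn qew
Hunk 2: at line 4 remove [icirn] add [huu] -> 6 lines: jaym vdbi nvjhu zdavz huu qew
Hunk 3: at line 1 remove [vdbi,nvjhu] add [npyy,jru,dxqhz] -> 7 lines: jaym npyy jru dxqhz zdavz huu qew
Hunk 4: at line 3 remove [zdavz] add [lds,urix,kmgq] -> 9 lines: jaym npyy jru dxqhz lds urix kmgq huu qew
Hunk 5: at line 3 remove [dxqhz,lds] add [lpmu,tno,nohrr] -> 10 lines: jaym npyy jru lpmu tno nohrr urix kmgq huu qew
Hunk 6: at line 6 remove [urix,kmgq] add [mzgog,urq,wib] -> 11 lines: jaym npyy jru lpmu tno nohrr mzgog urq wib huu qew
Hunk 7: at line 5 remove [mzgog,urq,wib] add [mhh,ymmy] -> 10 lines: jaym npyy jru lpmu tno nohrr mhh ymmy huu qew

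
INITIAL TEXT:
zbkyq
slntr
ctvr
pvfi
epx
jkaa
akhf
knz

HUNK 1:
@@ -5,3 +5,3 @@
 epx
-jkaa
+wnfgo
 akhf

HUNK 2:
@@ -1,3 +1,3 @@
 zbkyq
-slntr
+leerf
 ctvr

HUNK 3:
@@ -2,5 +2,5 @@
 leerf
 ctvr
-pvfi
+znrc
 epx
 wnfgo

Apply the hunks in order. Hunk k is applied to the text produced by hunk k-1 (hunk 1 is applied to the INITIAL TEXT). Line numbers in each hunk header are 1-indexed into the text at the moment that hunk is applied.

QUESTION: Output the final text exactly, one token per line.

Hunk 1: at line 5 remove [jkaa] add [wnfgo] -> 8 lines: zbkyq slntr ctvr pvfi epx wnfgo akhf knz
Hunk 2: at line 1 remove [slntr] add [leerf] -> 8 lines: zbkyq leerf ctvr pvfi epx wnfgo akhf knz
Hunk 3: at line 2 remove [pvfi] add [znrc] -> 8 lines: zbkyq leerf ctvr znrc epx wnfgo akhf knz

Answer: zbkyq
leerf
ctvr
znrc
epx
wnfgo
akhf
knz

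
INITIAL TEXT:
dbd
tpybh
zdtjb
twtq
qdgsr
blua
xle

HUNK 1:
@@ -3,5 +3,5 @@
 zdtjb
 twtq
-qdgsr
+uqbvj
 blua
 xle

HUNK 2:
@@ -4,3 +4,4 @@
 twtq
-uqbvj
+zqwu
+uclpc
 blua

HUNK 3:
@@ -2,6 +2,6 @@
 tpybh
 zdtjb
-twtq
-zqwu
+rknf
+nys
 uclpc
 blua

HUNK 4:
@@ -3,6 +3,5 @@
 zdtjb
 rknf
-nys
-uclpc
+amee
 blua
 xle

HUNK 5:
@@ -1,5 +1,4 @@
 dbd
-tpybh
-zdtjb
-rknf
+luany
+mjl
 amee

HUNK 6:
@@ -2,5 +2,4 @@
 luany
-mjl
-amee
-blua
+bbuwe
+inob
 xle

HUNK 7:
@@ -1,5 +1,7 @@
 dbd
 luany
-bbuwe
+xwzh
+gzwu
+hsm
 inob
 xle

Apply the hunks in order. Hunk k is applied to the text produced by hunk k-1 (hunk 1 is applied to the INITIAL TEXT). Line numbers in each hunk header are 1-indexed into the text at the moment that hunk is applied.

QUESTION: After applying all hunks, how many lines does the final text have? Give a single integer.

Answer: 7

Derivation:
Hunk 1: at line 3 remove [qdgsr] add [uqbvj] -> 7 lines: dbd tpybh zdtjb twtq uqbvj blua xle
Hunk 2: at line 4 remove [uqbvj] add [zqwu,uclpc] -> 8 lines: dbd tpybh zdtjb twtq zqwu uclpc blua xle
Hunk 3: at line 2 remove [twtq,zqwu] add [rknf,nys] -> 8 lines: dbd tpybh zdtjb rknf nys uclpc blua xle
Hunk 4: at line 3 remove [nys,uclpc] add [amee] -> 7 lines: dbd tpybh zdtjb rknf amee blua xle
Hunk 5: at line 1 remove [tpybh,zdtjb,rknf] add [luany,mjl] -> 6 lines: dbd luany mjl amee blua xle
Hunk 6: at line 2 remove [mjl,amee,blua] add [bbuwe,inob] -> 5 lines: dbd luany bbuwe inob xle
Hunk 7: at line 1 remove [bbuwe] add [xwzh,gzwu,hsm] -> 7 lines: dbd luany xwzh gzwu hsm inob xle
Final line count: 7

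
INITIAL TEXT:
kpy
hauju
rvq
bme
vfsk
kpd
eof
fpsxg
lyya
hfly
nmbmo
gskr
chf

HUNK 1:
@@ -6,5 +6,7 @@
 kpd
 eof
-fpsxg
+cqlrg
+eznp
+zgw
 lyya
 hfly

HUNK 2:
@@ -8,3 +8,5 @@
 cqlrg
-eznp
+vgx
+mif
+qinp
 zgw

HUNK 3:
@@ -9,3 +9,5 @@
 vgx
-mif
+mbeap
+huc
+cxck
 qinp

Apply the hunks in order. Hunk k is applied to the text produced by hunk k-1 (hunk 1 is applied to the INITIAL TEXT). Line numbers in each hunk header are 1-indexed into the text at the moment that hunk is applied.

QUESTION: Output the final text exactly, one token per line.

Hunk 1: at line 6 remove [fpsxg] add [cqlrg,eznp,zgw] -> 15 lines: kpy hauju rvq bme vfsk kpd eof cqlrg eznp zgw lyya hfly nmbmo gskr chf
Hunk 2: at line 8 remove [eznp] add [vgx,mif,qinp] -> 17 lines: kpy hauju rvq bme vfsk kpd eof cqlrg vgx mif qinp zgw lyya hfly nmbmo gskr chf
Hunk 3: at line 9 remove [mif] add [mbeap,huc,cxck] -> 19 lines: kpy hauju rvq bme vfsk kpd eof cqlrg vgx mbeap huc cxck qinp zgw lyya hfly nmbmo gskr chf

Answer: kpy
hauju
rvq
bme
vfsk
kpd
eof
cqlrg
vgx
mbeap
huc
cxck
qinp
zgw
lyya
hfly
nmbmo
gskr
chf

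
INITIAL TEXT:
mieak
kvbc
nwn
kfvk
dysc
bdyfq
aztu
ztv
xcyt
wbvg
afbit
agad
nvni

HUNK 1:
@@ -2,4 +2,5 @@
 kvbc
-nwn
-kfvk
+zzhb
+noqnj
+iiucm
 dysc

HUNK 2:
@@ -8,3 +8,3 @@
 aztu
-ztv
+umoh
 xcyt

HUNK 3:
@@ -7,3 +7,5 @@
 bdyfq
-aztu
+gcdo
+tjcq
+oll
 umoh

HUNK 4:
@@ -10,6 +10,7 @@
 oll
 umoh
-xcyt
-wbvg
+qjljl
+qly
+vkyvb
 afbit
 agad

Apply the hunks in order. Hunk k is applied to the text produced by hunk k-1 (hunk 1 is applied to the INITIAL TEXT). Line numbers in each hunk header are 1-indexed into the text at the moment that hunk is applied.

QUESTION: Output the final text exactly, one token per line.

Answer: mieak
kvbc
zzhb
noqnj
iiucm
dysc
bdyfq
gcdo
tjcq
oll
umoh
qjljl
qly
vkyvb
afbit
agad
nvni

Derivation:
Hunk 1: at line 2 remove [nwn,kfvk] add [zzhb,noqnj,iiucm] -> 14 lines: mieak kvbc zzhb noqnj iiucm dysc bdyfq aztu ztv xcyt wbvg afbit agad nvni
Hunk 2: at line 8 remove [ztv] add [umoh] -> 14 lines: mieak kvbc zzhb noqnj iiucm dysc bdyfq aztu umoh xcyt wbvg afbit agad nvni
Hunk 3: at line 7 remove [aztu] add [gcdo,tjcq,oll] -> 16 lines: mieak kvbc zzhb noqnj iiucm dysc bdyfq gcdo tjcq oll umoh xcyt wbvg afbit agad nvni
Hunk 4: at line 10 remove [xcyt,wbvg] add [qjljl,qly,vkyvb] -> 17 lines: mieak kvbc zzhb noqnj iiucm dysc bdyfq gcdo tjcq oll umoh qjljl qly vkyvb afbit agad nvni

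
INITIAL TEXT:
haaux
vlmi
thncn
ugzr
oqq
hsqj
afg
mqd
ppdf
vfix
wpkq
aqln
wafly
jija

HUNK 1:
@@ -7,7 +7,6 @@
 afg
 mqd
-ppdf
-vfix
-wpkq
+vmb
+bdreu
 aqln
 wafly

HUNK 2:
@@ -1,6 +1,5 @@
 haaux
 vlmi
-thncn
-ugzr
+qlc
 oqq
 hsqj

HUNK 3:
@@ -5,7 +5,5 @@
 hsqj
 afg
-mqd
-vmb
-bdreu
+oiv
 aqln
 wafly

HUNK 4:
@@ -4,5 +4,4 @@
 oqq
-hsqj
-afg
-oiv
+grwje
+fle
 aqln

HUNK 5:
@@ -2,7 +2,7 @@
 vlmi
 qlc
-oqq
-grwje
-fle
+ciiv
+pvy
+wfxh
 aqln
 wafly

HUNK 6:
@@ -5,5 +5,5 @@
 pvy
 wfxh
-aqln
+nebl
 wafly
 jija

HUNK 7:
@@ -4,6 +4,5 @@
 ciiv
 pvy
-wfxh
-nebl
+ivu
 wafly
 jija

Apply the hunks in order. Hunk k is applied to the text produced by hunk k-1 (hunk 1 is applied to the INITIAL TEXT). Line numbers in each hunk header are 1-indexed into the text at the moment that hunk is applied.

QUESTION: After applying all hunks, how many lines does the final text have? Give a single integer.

Answer: 8

Derivation:
Hunk 1: at line 7 remove [ppdf,vfix,wpkq] add [vmb,bdreu] -> 13 lines: haaux vlmi thncn ugzr oqq hsqj afg mqd vmb bdreu aqln wafly jija
Hunk 2: at line 1 remove [thncn,ugzr] add [qlc] -> 12 lines: haaux vlmi qlc oqq hsqj afg mqd vmb bdreu aqln wafly jija
Hunk 3: at line 5 remove [mqd,vmb,bdreu] add [oiv] -> 10 lines: haaux vlmi qlc oqq hsqj afg oiv aqln wafly jija
Hunk 4: at line 4 remove [hsqj,afg,oiv] add [grwje,fle] -> 9 lines: haaux vlmi qlc oqq grwje fle aqln wafly jija
Hunk 5: at line 2 remove [oqq,grwje,fle] add [ciiv,pvy,wfxh] -> 9 lines: haaux vlmi qlc ciiv pvy wfxh aqln wafly jija
Hunk 6: at line 5 remove [aqln] add [nebl] -> 9 lines: haaux vlmi qlc ciiv pvy wfxh nebl wafly jija
Hunk 7: at line 4 remove [wfxh,nebl] add [ivu] -> 8 lines: haaux vlmi qlc ciiv pvy ivu wafly jija
Final line count: 8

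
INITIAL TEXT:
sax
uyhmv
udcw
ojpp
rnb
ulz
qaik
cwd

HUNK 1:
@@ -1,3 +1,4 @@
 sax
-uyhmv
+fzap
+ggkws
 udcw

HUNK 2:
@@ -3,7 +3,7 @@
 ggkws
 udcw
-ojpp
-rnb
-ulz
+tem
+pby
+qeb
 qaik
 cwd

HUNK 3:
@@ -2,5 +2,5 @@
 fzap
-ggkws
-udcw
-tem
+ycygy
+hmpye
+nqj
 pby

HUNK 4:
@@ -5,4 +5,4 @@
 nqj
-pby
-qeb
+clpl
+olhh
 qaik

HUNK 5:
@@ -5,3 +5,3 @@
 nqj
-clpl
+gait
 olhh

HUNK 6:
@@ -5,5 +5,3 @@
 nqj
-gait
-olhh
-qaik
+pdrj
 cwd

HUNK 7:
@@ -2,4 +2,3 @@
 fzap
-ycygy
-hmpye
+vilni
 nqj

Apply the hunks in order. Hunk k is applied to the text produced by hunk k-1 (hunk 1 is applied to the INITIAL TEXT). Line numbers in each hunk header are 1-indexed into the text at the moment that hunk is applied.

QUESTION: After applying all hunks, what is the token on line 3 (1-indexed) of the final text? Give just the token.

Hunk 1: at line 1 remove [uyhmv] add [fzap,ggkws] -> 9 lines: sax fzap ggkws udcw ojpp rnb ulz qaik cwd
Hunk 2: at line 3 remove [ojpp,rnb,ulz] add [tem,pby,qeb] -> 9 lines: sax fzap ggkws udcw tem pby qeb qaik cwd
Hunk 3: at line 2 remove [ggkws,udcw,tem] add [ycygy,hmpye,nqj] -> 9 lines: sax fzap ycygy hmpye nqj pby qeb qaik cwd
Hunk 4: at line 5 remove [pby,qeb] add [clpl,olhh] -> 9 lines: sax fzap ycygy hmpye nqj clpl olhh qaik cwd
Hunk 5: at line 5 remove [clpl] add [gait] -> 9 lines: sax fzap ycygy hmpye nqj gait olhh qaik cwd
Hunk 6: at line 5 remove [gait,olhh,qaik] add [pdrj] -> 7 lines: sax fzap ycygy hmpye nqj pdrj cwd
Hunk 7: at line 2 remove [ycygy,hmpye] add [vilni] -> 6 lines: sax fzap vilni nqj pdrj cwd
Final line 3: vilni

Answer: vilni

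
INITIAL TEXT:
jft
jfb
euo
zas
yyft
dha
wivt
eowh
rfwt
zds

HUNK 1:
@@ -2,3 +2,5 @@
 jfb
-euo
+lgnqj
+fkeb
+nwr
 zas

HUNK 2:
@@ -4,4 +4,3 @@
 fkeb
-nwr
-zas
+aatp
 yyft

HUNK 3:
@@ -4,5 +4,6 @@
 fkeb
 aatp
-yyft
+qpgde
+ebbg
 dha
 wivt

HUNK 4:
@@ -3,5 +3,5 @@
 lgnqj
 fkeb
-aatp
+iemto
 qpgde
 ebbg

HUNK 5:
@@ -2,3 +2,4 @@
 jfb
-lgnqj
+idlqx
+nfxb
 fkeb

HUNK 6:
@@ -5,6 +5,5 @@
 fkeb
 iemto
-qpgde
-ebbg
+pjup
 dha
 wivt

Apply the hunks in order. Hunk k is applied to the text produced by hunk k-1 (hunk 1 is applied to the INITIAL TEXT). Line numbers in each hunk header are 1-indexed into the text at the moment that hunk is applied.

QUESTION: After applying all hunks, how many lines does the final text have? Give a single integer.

Hunk 1: at line 2 remove [euo] add [lgnqj,fkeb,nwr] -> 12 lines: jft jfb lgnqj fkeb nwr zas yyft dha wivt eowh rfwt zds
Hunk 2: at line 4 remove [nwr,zas] add [aatp] -> 11 lines: jft jfb lgnqj fkeb aatp yyft dha wivt eowh rfwt zds
Hunk 3: at line 4 remove [yyft] add [qpgde,ebbg] -> 12 lines: jft jfb lgnqj fkeb aatp qpgde ebbg dha wivt eowh rfwt zds
Hunk 4: at line 3 remove [aatp] add [iemto] -> 12 lines: jft jfb lgnqj fkeb iemto qpgde ebbg dha wivt eowh rfwt zds
Hunk 5: at line 2 remove [lgnqj] add [idlqx,nfxb] -> 13 lines: jft jfb idlqx nfxb fkeb iemto qpgde ebbg dha wivt eowh rfwt zds
Hunk 6: at line 5 remove [qpgde,ebbg] add [pjup] -> 12 lines: jft jfb idlqx nfxb fkeb iemto pjup dha wivt eowh rfwt zds
Final line count: 12

Answer: 12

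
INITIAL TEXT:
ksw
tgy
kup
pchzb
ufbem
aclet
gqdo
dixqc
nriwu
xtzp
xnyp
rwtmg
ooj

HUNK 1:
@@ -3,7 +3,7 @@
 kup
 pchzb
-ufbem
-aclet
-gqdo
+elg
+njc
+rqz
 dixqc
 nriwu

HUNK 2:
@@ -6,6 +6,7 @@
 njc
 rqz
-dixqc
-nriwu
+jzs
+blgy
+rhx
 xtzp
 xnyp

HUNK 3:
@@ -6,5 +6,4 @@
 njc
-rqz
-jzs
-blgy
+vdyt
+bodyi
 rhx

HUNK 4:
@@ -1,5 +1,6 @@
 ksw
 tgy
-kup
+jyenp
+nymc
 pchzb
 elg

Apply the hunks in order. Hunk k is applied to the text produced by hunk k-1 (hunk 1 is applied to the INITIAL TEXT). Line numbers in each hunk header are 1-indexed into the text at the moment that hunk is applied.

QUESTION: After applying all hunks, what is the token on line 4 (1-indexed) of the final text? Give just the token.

Hunk 1: at line 3 remove [ufbem,aclet,gqdo] add [elg,njc,rqz] -> 13 lines: ksw tgy kup pchzb elg njc rqz dixqc nriwu xtzp xnyp rwtmg ooj
Hunk 2: at line 6 remove [dixqc,nriwu] add [jzs,blgy,rhx] -> 14 lines: ksw tgy kup pchzb elg njc rqz jzs blgy rhx xtzp xnyp rwtmg ooj
Hunk 3: at line 6 remove [rqz,jzs,blgy] add [vdyt,bodyi] -> 13 lines: ksw tgy kup pchzb elg njc vdyt bodyi rhx xtzp xnyp rwtmg ooj
Hunk 4: at line 1 remove [kup] add [jyenp,nymc] -> 14 lines: ksw tgy jyenp nymc pchzb elg njc vdyt bodyi rhx xtzp xnyp rwtmg ooj
Final line 4: nymc

Answer: nymc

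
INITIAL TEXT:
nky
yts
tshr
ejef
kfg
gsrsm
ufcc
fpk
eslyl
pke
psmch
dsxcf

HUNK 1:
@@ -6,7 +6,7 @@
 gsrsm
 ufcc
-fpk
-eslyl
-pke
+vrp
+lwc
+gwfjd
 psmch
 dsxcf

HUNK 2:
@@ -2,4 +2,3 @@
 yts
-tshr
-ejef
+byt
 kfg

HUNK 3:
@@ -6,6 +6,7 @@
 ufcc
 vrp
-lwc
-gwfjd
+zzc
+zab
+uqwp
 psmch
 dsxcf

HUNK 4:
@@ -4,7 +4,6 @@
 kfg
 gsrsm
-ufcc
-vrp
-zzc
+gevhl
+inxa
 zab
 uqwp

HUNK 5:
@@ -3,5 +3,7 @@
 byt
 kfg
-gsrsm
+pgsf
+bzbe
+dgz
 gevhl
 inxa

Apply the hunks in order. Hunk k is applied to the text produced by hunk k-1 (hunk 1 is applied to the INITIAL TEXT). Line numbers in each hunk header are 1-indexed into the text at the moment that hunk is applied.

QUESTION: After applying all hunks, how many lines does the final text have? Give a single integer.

Answer: 13

Derivation:
Hunk 1: at line 6 remove [fpk,eslyl,pke] add [vrp,lwc,gwfjd] -> 12 lines: nky yts tshr ejef kfg gsrsm ufcc vrp lwc gwfjd psmch dsxcf
Hunk 2: at line 2 remove [tshr,ejef] add [byt] -> 11 lines: nky yts byt kfg gsrsm ufcc vrp lwc gwfjd psmch dsxcf
Hunk 3: at line 6 remove [lwc,gwfjd] add [zzc,zab,uqwp] -> 12 lines: nky yts byt kfg gsrsm ufcc vrp zzc zab uqwp psmch dsxcf
Hunk 4: at line 4 remove [ufcc,vrp,zzc] add [gevhl,inxa] -> 11 lines: nky yts byt kfg gsrsm gevhl inxa zab uqwp psmch dsxcf
Hunk 5: at line 3 remove [gsrsm] add [pgsf,bzbe,dgz] -> 13 lines: nky yts byt kfg pgsf bzbe dgz gevhl inxa zab uqwp psmch dsxcf
Final line count: 13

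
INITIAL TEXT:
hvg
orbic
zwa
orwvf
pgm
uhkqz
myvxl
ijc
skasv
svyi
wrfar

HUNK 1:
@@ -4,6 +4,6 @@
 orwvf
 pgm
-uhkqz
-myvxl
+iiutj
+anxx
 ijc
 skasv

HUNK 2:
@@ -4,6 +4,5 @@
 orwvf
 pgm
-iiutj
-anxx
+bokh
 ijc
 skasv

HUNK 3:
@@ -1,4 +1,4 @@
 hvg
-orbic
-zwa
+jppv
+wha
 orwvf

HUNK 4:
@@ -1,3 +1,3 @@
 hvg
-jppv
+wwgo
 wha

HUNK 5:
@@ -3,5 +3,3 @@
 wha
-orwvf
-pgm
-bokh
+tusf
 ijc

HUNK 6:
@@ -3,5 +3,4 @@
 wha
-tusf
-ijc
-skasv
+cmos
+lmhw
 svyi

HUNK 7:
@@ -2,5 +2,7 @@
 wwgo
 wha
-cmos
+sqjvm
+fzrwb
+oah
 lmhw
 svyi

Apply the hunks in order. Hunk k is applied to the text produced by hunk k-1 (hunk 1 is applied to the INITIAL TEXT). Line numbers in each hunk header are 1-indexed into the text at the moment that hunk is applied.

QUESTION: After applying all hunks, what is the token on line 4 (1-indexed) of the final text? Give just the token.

Answer: sqjvm

Derivation:
Hunk 1: at line 4 remove [uhkqz,myvxl] add [iiutj,anxx] -> 11 lines: hvg orbic zwa orwvf pgm iiutj anxx ijc skasv svyi wrfar
Hunk 2: at line 4 remove [iiutj,anxx] add [bokh] -> 10 lines: hvg orbic zwa orwvf pgm bokh ijc skasv svyi wrfar
Hunk 3: at line 1 remove [orbic,zwa] add [jppv,wha] -> 10 lines: hvg jppv wha orwvf pgm bokh ijc skasv svyi wrfar
Hunk 4: at line 1 remove [jppv] add [wwgo] -> 10 lines: hvg wwgo wha orwvf pgm bokh ijc skasv svyi wrfar
Hunk 5: at line 3 remove [orwvf,pgm,bokh] add [tusf] -> 8 lines: hvg wwgo wha tusf ijc skasv svyi wrfar
Hunk 6: at line 3 remove [tusf,ijc,skasv] add [cmos,lmhw] -> 7 lines: hvg wwgo wha cmos lmhw svyi wrfar
Hunk 7: at line 2 remove [cmos] add [sqjvm,fzrwb,oah] -> 9 lines: hvg wwgo wha sqjvm fzrwb oah lmhw svyi wrfar
Final line 4: sqjvm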